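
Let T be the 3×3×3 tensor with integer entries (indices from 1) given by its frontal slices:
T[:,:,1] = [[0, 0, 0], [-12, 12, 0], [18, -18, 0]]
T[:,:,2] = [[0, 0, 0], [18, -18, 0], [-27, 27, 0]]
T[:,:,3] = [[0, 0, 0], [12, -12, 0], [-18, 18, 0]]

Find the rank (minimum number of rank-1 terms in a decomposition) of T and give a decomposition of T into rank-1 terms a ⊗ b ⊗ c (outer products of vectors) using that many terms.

Lower bound: T ≠ 0 (e.g. T[2,1,1] = -12), so rank(T) ≥ 1.
Upper bound: if T = a ⊗ b ⊗ c then every fibre of T is a multiple of the corresponding factor, so read the factors off the fibres through the nonzero entry T[2,1,1] = -12.
The mode-1 fibre T[:,1,1] = [0, -12, 18] gives a = [0, 2, -3] (primitive direction); the mode-2 fibre T[2,:,1] = [-12, 12, 0] gives b = [1, -1, 0]; then c[k] = T[2,1,k] / (a[2]·b[1]) = [-12, 18, 12] / 2 = [-6, 9, 6].
Expanding [0, 2, -3] ⊗ [1, -1, 0] ⊗ [-6, 9, 6] reproduces all 27 entries of T, so T = [0, 2, -3] ⊗ [1, -1, 0] ⊗ [-6, 9, 6] and rank(T) ≤ 1.
These bounds meet, so rank(T) = 1.
Check entry T[3,1,3] = -18: (-3)·(1)·(6) = -18.

rank(T) = 1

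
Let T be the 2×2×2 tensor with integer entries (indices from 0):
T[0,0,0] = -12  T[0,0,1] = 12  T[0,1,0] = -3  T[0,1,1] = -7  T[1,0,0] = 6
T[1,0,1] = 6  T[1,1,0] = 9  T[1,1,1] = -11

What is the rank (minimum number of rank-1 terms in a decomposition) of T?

Lower bound: the mode-2 unfolding of T (rows indexed by j, columns by (i,k) = (0,0), (0,1), (1,0), (1,1)) is [[-12, 12, 6, 6], [-3, -7, 9, -11]].
There the 2×2 minor on rows j ∈ {0, 1}, columns (i,k) ∈ {(0,0), (0,1)} is det [[-12, 12], [-3, -7]] = 120 ≠ 0, so this unfolding has rank ≥ 2; CP rank is at least every unfolding rank, so rank(T) ≥ 2. (This is only a lower bound: in general the CP rank may exceed every unfolding rank, so we still need to exhibit 2 rank-1 terms summing to T.)
Upper bound — finding two terms. Write S_k = T[:,:,k] for the frontal slices: S₀ = [[-12, -3], [6, 9]], S₁ = [[12, -7], [6, -11]].
If T = a₁ ⊗ b₁ ⊗ c₁ + a₂ ⊗ b₂ ⊗ c₂ then each S_k = c₁[k]·a₁b₁ᵀ + c₂[k]·a₂b₂ᵀ. S₀ and S₁ are linearly independent, so a₁b₁ᵀ and a₂b₂ᵀ must span the same plane of matrices: they are the rank-1 matrices of the form x·S₀ + y·S₁.
det(x·S₀ + y·S₁) is −90·x² + 300·xy − 90·y² = (-30)·(x − 3·y)(3·x − y), vanishing at (x:y) = (3:1) and (1:3).
M₁ = 3·S₀ + S₁ = [[-24, -16], [24, 16]] = (-8)·[1, -1][3, 2]ᵀ and M₂ = S₀ + 3·S₁ = [[24, -24], [24, -24]] = 24·[1, 1][1, -1]ᵀ, so take a₁ = [1, -1], b₁ = [3, 2], a₂ = [1, 1], b₂ = [1, -1].
Each slice is an integer combination of E₁ = a₁b₁ᵀ and E₂ = a₂b₂ᵀ: S₀ = −3·E₁ − 3·E₂, S₁ = E₁ + 9·E₂; reading off coefficients, c₁ = [-3, 1] and c₂ = [-3, 9].
Hence T = [1, -1] ⊗ [3, 2] ⊗ [-3, 1] + [1, 1] ⊗ [1, -1] ⊗ [-3, 9], so rank(T) ≤ 2.
These bounds meet, so rank(T) = 2.
Check entry T[0,1,1] = -7: (1)·(2)·(1) + (1)·(-1)·(9) = -7.

2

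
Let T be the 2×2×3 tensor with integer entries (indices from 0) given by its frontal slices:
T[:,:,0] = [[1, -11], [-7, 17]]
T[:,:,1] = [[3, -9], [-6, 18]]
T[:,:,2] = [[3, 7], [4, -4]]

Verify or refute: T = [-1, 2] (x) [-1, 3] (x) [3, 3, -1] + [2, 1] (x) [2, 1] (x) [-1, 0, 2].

No

Reconstruct entry (0,0,0) from the claimed factors: Σₗ aₗ[0]bₗ[0]cₗ[0] = (-1)·(-1)·(3) + (2)·(2)·(-1) = -1, but T[0,0,0] = 1. The claim is false.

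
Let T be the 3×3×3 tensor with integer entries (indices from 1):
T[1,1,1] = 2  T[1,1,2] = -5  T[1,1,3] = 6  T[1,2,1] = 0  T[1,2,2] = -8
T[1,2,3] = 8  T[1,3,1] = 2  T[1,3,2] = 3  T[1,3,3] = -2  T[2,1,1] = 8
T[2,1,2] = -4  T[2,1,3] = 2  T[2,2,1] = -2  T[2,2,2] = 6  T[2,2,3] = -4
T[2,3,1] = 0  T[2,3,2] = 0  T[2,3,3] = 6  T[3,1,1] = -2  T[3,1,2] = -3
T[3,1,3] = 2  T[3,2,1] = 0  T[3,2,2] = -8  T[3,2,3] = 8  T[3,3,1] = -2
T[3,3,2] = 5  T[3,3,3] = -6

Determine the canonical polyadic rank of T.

Lower bound: the mode-3 unfolding of T (rows indexed by k, columns by (i,j) = (1,1), (1,2), (1,3), (2,1), (2,2), (2,3), (3,1), (3,2), (3,3)) is [[2, 0, 2, 8, -2, 0, -2, 0, -2], [-5, -8, 3, -4, 6, 0, -3, -8, 5], [6, 8, -2, 2, -4, 6, 2, 8, -6]].
There the 3×3 minor on rows k ∈ {1, 2, 3}, columns (i,j) ∈ {(1,1), (1,2), (2,1)} is det [[2, 0, 8], [-5, -8, -4], [6, 8, 2]] = 96 ≠ 0, so this unfolding has rank ≥ 3; CP rank is at least every unfolding rank, so rank(T) ≥ 3. (This is only a lower bound: in general the CP rank may exceed every unfolding rank, so we still need to exhibit 3 rank-1 terms summing to T.)
Upper bound: T is a sum of 3 rank-1 terms, T = [0, 1, 0] ⊗ [2, -1, -2] ⊗ [2, -2, 0] + [1, 2, -1] ⊗ [1, 0, 1] ⊗ [2, -1, 2] + [2, -1, 2] ⊗ [1, 2, -1] ⊗ [0, -2, 2] (one valid choice — decompositions are not unique — normalised so each a, b is primitive with positive first nonzero entry; check it by expanding all entries), so rank(T) ≤ 3.
These bounds meet, so rank(T) = 3.

3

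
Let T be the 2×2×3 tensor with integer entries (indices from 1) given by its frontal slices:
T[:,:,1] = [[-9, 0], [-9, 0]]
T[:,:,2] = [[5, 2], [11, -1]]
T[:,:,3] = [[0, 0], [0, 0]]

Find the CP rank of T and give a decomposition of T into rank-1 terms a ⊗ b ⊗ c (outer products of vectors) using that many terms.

rank(T) = 2

Lower bound: in the mode-1 unfolding of T (rows indexed by i, columns by (j,k)) the 2×2 minor on rows i ∈ {1, 2}, columns (j,k) ∈ {(1,1), (1,2)} is det [[-9, 5], [-9, 11]] = -54 ≠ 0, so that unfolding has rank ≥ 2 and hence rank(T) ≥ 2 (CP rank is at least every unfolding rank, though it can be larger).
Upper bound: with S_k = T[:,:,k], the two rank-1 terms a₁b₁ᵀ, a₂b₂ᵀ are the rank-1 members of the pencil x·S₁ + y·S₂.
det(x·S₁ + y·S₂) is 27·xy − 27·y² = 27·(x − y)(y), vanishing at (x:y) = (1:1) and (1:0).
M₁ = S₁ + S₂ = [[-4, 2], [2, -1]] = −[2, -1][2, -1]ᵀ and M₂ = S₁ = [[-9, 0], [-9, 0]] = (-9)·[1, 1][1, 0]ᵀ, so take a₁ = [2, -1], b₁ = [2, -1], a₂ = [1, 1], b₂ = [1, 0].
Each slice is an integer combination of E₁ = a₁b₁ᵀ and E₂ = a₂b₂ᵀ: S₁ = −9·E₂, S₂ = −E₁ + 9·E₂, S₃ = 0; reading off coefficients, c₁ = [0, -1, 0] and c₂ = [-9, 9, 0].
Hence T = [2, -1] ⊗ [2, -1] ⊗ [0, -1, 0] + [1, 1] ⊗ [1, 0] ⊗ [-9, 9, 0], so rank(T) ≤ 2.
These bounds meet, so rank(T) = 2.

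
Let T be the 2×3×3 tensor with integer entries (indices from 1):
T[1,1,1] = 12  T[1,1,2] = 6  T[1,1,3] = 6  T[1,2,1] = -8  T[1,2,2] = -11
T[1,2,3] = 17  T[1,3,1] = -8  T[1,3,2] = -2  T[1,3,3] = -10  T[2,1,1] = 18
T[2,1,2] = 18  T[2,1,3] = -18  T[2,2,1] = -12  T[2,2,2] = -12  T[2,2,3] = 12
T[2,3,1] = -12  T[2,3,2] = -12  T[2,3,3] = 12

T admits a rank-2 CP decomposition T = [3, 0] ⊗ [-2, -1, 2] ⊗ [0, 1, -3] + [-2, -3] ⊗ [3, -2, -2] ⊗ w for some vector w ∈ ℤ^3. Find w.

w = [-2, -2, 2]

Subtract the known terms from T to get the rank-1 residual R = [-2, -3] ⊗ [3, -2, -2] ⊗ w, so R[i,j,k] = a[i]·b[j]·w[k]. Pick indices with nonzero a[1]·b[1] = (-2)·(3) = -6. Only the fibre through (1,1,·) is needed: R[1,1,:] = T[1,1,:] − Σₗ aₗ[1]bₗ[1]cₗ = [12, 6, 6] − (3)·(-2)·[0, 1, -3] = [12, 12, -12]. Then w[k] = R[1,1,k] / -6 for each k, giving w = [12, 12, -12] / -6 = [-2, -2, 2].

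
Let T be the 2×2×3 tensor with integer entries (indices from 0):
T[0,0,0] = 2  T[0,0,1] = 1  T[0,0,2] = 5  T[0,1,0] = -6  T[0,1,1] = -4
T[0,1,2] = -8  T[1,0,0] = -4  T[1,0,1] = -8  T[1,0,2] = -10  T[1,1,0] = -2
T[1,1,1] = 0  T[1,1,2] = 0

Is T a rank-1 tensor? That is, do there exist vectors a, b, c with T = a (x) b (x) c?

The mode-3 unfolding of T (rows indexed by k, columns by (i,j) = (0,0), (0,1), (1,0), (1,1)) is [[2, -6, -4, -2], [1, -4, -8, 0], [5, -8, -10, 0]].
There the 3×3 minor on rows k ∈ {0, 1, 2}, columns (i,j) ∈ {(0,0), (0,1), (1,0)} is det [[2, -6, -4], [1, -4, -8], [5, -8, -10]] = 84 ≠ 0, so this unfolding has rank ≥ 3; CP rank is at least every unfolding rank, so rank(T) ≥ 3.
In particular rank(T) ≥ 3 > 1, so T is not rank-1.

No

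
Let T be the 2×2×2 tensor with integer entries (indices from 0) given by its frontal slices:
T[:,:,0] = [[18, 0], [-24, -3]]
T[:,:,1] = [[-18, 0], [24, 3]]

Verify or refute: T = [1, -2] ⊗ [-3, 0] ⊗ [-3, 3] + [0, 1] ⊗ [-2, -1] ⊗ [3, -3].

Reconstruct entry (0,0,0) from the claimed factors: Σₗ aₗ[0]bₗ[0]cₗ[0] = (1)·(-3)·(-3) + (0)·(-2)·(3) = 9, but T[0,0,0] = 18. The claim is false.

No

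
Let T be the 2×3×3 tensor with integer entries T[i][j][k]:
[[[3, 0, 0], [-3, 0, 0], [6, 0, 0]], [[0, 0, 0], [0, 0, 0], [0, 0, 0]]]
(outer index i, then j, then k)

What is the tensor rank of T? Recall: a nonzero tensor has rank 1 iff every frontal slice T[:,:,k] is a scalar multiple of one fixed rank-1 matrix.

Lower bound: T ≠ 0 (e.g. T[0,0,0] = 3), so rank(T) ≥ 1.
Upper bound: if T = a ⊗ b ⊗ c then every fibre of T is a multiple of the corresponding factor, so read the factors off the fibres through the nonzero entry T[0,0,0] = 3.
The mode-1 fibre T[:,0,0] = [3, 0] gives a = [1, 0] (primitive direction); the mode-2 fibre T[0,:,0] = [3, -3, 6] gives b = [1, -1, 2]; then c[k] = T[0,0,k] / (a[0]·b[0]) = [3, 0, 0] / 1 = [3, 0, 0].
Expanding [1, 0] ⊗ [1, -1, 2] ⊗ [3, 0, 0] reproduces all 18 entries of T, so T = [1, 0] ⊗ [1, -1, 2] ⊗ [3, 0, 0] and rank(T) ≤ 1.
These bounds meet, so rank(T) = 1.

1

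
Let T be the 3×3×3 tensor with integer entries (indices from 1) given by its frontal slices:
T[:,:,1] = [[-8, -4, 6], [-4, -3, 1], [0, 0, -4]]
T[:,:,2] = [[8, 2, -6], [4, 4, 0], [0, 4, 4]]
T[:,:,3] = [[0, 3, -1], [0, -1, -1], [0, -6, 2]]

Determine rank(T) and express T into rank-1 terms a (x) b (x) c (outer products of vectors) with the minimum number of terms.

Lower bound: the mode-1 unfolding of T (rows indexed by i, columns by (j,k) = (1,1), (1,2), (1,3), (2,1), (2,2), (2,3), (3,1), (3,2), (3,3)) is [[-8, 8, 0, -4, 2, 3, 6, -6, -1], [-4, 4, 0, -3, 4, -1, 1, 0, -1], [0, 0, 0, 0, 4, -6, -4, 4, 2]].
There the 3×3 minor on rows i ∈ {1, 2, 3}, columns (j,k) ∈ {(1,1), (2,1), (2,2)} is det [[-8, -4, 2], [-4, -3, 4], [0, 0, 4]] = 32 ≠ 0, so this unfolding has rank ≥ 3; CP rank is at least every unfolding rank, so rank(T) ≥ 3. (Unfolding ranks only ever bound the CP rank from below — rank(T) can be strictly larger than all of them — so the matching upper bound has to come from an explicit 3-term decomposition.)
Upper bound: T is a sum of 3 rank-1 terms, T = [1, -1, -2] (x) [0, 1, 1] (x) [1, -2, 1] + [1, 0, -2] (x) [0, 1, -1] (x) [-1, 0, 2] + [2, 1, 0] (x) [2, 1, -1] (x) [-2, 2, 0] (written with every a and b primitive with positive leading entry and the scale carried by c; CP decompositions are not unique, and this one is verified by expanding entrywise), so rank(T) ≤ 3.
These bounds meet, so rank(T) = 3.

rank(T) = 3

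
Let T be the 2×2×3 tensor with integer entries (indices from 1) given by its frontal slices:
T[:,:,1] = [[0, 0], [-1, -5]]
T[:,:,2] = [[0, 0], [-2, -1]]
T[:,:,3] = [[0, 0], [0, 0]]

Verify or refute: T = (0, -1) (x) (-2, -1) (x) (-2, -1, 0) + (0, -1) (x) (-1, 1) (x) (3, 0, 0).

Reconstruct entrywise from the claimed factors. For example, T[1,2,3] = 0 and Σₗ aₗ[1]bₗ[2]cₗ[3] = (0)·(-1)·(0) + (0)·(1)·(0) = 0; checking all 12 entries, every one matches. The claim holds.

Yes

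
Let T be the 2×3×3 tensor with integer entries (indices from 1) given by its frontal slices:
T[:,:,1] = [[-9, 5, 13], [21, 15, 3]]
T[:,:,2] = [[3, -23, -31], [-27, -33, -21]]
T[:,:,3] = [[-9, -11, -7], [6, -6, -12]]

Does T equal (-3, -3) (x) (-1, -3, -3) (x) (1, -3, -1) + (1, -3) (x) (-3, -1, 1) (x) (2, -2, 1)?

No

Reconstruct entry (1,1,1) from the claimed factors: Σₗ aₗ[1]bₗ[1]cₗ[1] = (-3)·(-1)·(1) + (1)·(-3)·(2) = -3, but T[1,1,1] = -9. The claim is false.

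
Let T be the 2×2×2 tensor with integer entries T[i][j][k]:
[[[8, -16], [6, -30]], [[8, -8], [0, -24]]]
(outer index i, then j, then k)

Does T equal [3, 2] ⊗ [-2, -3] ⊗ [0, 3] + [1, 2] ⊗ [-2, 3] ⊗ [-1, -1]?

Reconstruct entry (0,0,0) from the claimed factors: Σₗ aₗ[0]bₗ[0]cₗ[0] = (3)·(-2)·(0) + (1)·(-2)·(-1) = 2, but T[0,0,0] = 8. The claim is false.

No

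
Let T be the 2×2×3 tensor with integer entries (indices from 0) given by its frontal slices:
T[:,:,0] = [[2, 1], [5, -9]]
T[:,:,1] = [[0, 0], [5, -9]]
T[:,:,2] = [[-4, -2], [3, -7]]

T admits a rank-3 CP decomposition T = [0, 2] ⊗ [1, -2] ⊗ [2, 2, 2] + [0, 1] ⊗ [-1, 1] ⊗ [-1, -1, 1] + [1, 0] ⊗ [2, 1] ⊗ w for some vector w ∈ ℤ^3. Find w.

w = [1, 0, -2]

Subtract the known terms from T to get the rank-1 residual R = [1, 0] ⊗ [2, 1] ⊗ w, so R[i,j,k] = a[i]·b[j]·w[k]. Pick indices with nonzero a[0]·b[0] = (1)·(2) = 2. Only the fibre through (0,0,·) is needed: R[0,0,:] = T[0,0,:] − Σₗ aₗ[0]bₗ[0]cₗ = [2, 0, -4] − (0)·(1)·[2, 2, 2] − (0)·(-1)·[-1, -1, 1] = [2, 0, -4]. Then w[k] = R[0,0,k] / 2 for each k, giving w = [2, 0, -4] / 2 = [1, 0, -2].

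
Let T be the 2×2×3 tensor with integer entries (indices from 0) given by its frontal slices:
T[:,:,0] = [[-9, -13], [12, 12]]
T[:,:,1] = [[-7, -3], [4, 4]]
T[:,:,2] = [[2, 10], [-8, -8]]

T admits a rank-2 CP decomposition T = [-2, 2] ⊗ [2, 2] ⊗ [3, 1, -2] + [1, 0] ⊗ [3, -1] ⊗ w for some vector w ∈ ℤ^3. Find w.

w = [1, -1, -2]

Subtract the known terms from T to get the rank-1 residual R = [1, 0] ⊗ [3, -1] ⊗ w, so R[i,j,k] = a[i]·b[j]·w[k]. Pick indices with nonzero a[0]·b[0] = (1)·(3) = 3. Only the fibre through (0,0,·) is needed: R[0,0,:] = T[0,0,:] − Σₗ aₗ[0]bₗ[0]cₗ = [-9, -7, 2] − (-2)·(2)·[3, 1, -2] = [3, -3, -6]. Then w[k] = R[0,0,k] / 3 for each k, giving w = [3, -3, -6] / 3 = [1, -1, -2].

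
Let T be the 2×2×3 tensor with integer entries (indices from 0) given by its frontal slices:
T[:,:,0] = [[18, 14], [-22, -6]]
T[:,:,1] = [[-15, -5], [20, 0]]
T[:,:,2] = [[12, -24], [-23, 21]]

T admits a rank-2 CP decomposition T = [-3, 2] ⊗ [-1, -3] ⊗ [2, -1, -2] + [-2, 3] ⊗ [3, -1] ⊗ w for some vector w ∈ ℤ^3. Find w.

Subtract the known terms from T to get the rank-1 residual R = [-2, 3] ⊗ [3, -1] ⊗ w, so R[i,j,k] = a[i]·b[j]·w[k]. Pick indices with nonzero a[0]·b[0] = (-2)·(3) = -6. Only the fibre through (0,0,·) is needed: R[0,0,:] = T[0,0,:] − Σₗ aₗ[0]bₗ[0]cₗ = [18, -15, 12] − (-3)·(-1)·[2, -1, -2] = [12, -12, 18]. Then w[k] = R[0,0,k] / -6 for each k, giving w = [12, -12, 18] / -6 = [-2, 2, -3].

w = [-2, 2, -3]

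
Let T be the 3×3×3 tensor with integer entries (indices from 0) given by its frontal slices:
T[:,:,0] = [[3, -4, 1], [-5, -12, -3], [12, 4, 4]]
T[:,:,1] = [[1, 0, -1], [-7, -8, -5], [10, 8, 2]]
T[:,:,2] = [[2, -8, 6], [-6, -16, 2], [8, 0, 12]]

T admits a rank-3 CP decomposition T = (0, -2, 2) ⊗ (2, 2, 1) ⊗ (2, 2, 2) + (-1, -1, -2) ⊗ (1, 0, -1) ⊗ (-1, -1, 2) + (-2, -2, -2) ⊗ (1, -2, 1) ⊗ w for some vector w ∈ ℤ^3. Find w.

Subtract the known terms from T to get the rank-1 residual R = (-2, -2, -2) ⊗ (1, -2, 1) ⊗ w, so R[i,j,k] = a[i]·b[j]·w[k]. Pick indices with nonzero a[0]·b[0] = (-2)·(1) = -2. Only the fibre through (0,0,·) is needed: R[0,0,:] = T[0,0,:] − Σₗ aₗ[0]bₗ[0]cₗ = [3, 1, 2] − (0)·(2)·(2, 2, 2) − (-1)·(1)·(-1, -1, 2) = [2, 0, 4]. Then w[k] = R[0,0,k] / -2 for each k, giving w = [2, 0, 4] / -2 = (-1, 0, -2).

w = (-1, 0, -2)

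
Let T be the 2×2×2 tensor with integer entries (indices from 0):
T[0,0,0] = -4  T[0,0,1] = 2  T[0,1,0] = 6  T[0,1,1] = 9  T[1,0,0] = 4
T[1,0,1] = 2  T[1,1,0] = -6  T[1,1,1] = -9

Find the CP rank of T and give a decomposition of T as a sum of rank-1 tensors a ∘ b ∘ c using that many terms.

Lower bound: the mode-3 unfolding of T (rows indexed by k, columns by (i,j) = (0,0), (0,1), (1,0), (1,1)) is [[-4, 6, 4, -6], [2, 9, 2, -9]].
There the 2×2 minor on rows k ∈ {0, 1}, columns (i,j) ∈ {(0,0), (0,1)} is det [[-4, 6], [2, 9]] = -48 ≠ 0, so this unfolding has rank ≥ 2; CP rank is at least every unfolding rank, so rank(T) ≥ 2. (Unfolding ranks only ever bound the CP rank from below — rank(T) can be strictly larger than all of them — so the matching upper bound has to come from an explicit 2-term decomposition.)
Upper bound — finding two terms. Write S_k = T[:,:,k] for the frontal slices: S₀ = [[-4, 6], [4, -6]], S₁ = [[2, 9], [2, -9]].
If T = a₁ ∘ b₁ ∘ c₁ + a₂ ∘ b₂ ∘ c₂ then each S_k = c₁[k]·a₁b₁ᵀ + c₂[k]·a₂b₂ᵀ. S₀ and S₁ are linearly independent, so a₁b₁ᵀ and a₂b₂ᵀ must span the same plane of matrices: they are the rank-1 matrices of the form x·S₀ + y·S₁.
det(x·S₀ + y·S₁) is −24·xy − 36·y² = (-12)·(2·x + 3·y)(y), vanishing at (x:y) = (3:-2) and (1:0).
M₁ = 3·S₀ − 2·S₁ = [[-16, 0], [8, 0]] = (-8)·[2, -1][1, 0]ᵀ and M₂ = S₀ = [[-4, 6], [4, -6]] = (-2)·[1, -1][2, -3]ᵀ, so take a₁ = [2, -1], b₁ = [1, 0], a₂ = [1, -1], b₂ = [2, -3].
Each slice is an integer combination of E₁ = a₁b₁ᵀ and E₂ = a₂b₂ᵀ: S₀ = −2·E₂, S₁ = 4·E₁ − 3·E₂; reading off coefficients, c₁ = [0, 4] and c₂ = [-2, -3].
Hence T = [2, -1] ∘ [1, 0] ∘ [0, 4] + [1, -1] ∘ [2, -3] ∘ [-2, -3], so rank(T) ≤ 2.
These bounds meet, so rank(T) = 2.
Check entry T[1,0,0] = 4: (-1)·(1)·(0) + (-1)·(2)·(-2) = 4.

rank(T) = 2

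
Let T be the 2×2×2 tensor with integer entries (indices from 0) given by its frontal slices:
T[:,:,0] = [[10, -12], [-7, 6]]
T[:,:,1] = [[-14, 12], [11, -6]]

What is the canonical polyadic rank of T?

Lower bound: in the mode-2 unfolding of T (rows indexed by j, columns by (i,k)) the 2×2 minor on rows j ∈ {0, 1}, columns (i,k) ∈ {(0,0), (0,1)} is det [[10, -14], [-12, 12]] = -48 ≠ 0, so that unfolding has rank ≥ 2 and hence rank(T) ≥ 2 (CP rank is at least every unfolding rank, though it can be larger).
Upper bound: with S_k = T[:,:,k], the two rank-1 terms a₁b₁ᵀ, a₂b₂ᵀ are the rank-1 members of the pencil x·S₀ + y·S₁.
det(x·S₀ + y·S₁) is −24·x² + 72·xy − 48·y² = (-24)·(x − 2·y)(x − y), vanishing at (x:y) = (2:1) and (1:1).
M₁ = 2·S₀ + S₁ = [[6, -12], [-3, 6]] = 3·[2, -1][1, -2]ᵀ and M₂ = S₀ + S₁ = [[-4, 0], [4, 0]] = (-4)·[1, -1][1, 0]ᵀ, so take a₁ = [2, -1], b₁ = [1, -2], a₂ = [1, -1], b₂ = [1, 0].
Each slice is an integer combination of E₁ = a₁b₁ᵀ and E₂ = a₂b₂ᵀ: S₀ = 3·E₁ + 4·E₂, S₁ = −3·E₁ − 8·E₂; reading off coefficients, c₁ = [3, -3] and c₂ = [4, -8].
Hence T = [2, -1] ⊗ [1, -2] ⊗ [3, -3] + [1, -1] ⊗ [1, 0] ⊗ [4, -8], so rank(T) ≤ 2.
These bounds meet, so rank(T) = 2.

2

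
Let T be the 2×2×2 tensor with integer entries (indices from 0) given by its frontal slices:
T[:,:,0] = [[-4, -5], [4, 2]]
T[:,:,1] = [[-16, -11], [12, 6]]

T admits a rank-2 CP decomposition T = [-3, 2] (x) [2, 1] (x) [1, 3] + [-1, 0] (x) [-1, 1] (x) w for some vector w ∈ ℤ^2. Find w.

Subtract the known terms from T to get the rank-1 residual R = [-1, 0] (x) [-1, 1] (x) w, so R[i,j,k] = a[i]·b[j]·w[k]. Pick indices with nonzero a[0]·b[0] = (-1)·(-1) = 1. Only the fibre through (0,0,·) is needed: R[0,0,:] = T[0,0,:] − Σₗ aₗ[0]bₗ[0]cₗ = [-4, -16] − (-3)·(2)·[1, 3] = [2, 2]. Then w[k] = R[0,0,k] / 1 for each k, giving w = [2, 2] / 1 = [2, 2].

w = [2, 2]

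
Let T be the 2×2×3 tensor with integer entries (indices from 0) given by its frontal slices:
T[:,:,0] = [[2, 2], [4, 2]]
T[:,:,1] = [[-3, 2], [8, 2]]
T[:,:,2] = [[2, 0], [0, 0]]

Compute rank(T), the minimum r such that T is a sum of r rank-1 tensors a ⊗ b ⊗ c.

3

Lower bound: the mode-3 unfolding of T (rows indexed by k, columns by (i,j) = (0,0), (0,1), (1,0), (1,1)) is [[2, 2, 4, 2], [-3, 2, 8, 2], [2, 0, 0, 0]].
There the 3×3 minor on rows k ∈ {0, 1, 2}, columns (i,j) ∈ {(0,0), (0,1), (1,0)} is det [[2, 2, 4], [-3, 2, 8], [2, 0, 0]] = 16 ≠ 0, so this unfolding has rank ≥ 3; CP rank is at least every unfolding rank, so rank(T) ≥ 3. (This is only a lower bound: in general the CP rank may exceed every unfolding rank, so we still need to exhibit 3 rank-1 terms summing to T.)
Upper bound: T is a sum of 3 rank-1 terms, T = [1, 0] ⊗ [1, 0] ⊗ [-2, 1, 2] + [1, 1] ⊗ [2, 1] ⊗ [2, 2, 0] + [2, -1] ⊗ [1, 0] ⊗ [0, -4, 0] (written with every a and b primitive with positive leading entry and the scale carried by c; CP decompositions are not unique, and this one is verified by expanding entrywise), so rank(T) ≤ 3.
These bounds meet, so rank(T) = 3.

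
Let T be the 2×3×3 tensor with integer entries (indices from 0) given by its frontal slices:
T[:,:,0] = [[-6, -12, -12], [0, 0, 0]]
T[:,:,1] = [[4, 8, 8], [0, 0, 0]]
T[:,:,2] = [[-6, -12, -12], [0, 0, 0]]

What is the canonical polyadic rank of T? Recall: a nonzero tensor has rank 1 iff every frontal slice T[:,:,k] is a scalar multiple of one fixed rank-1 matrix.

Lower bound: T ≠ 0 (e.g. T[0,0,0] = -6), so rank(T) ≥ 1.
Upper bound: the mode-1 fibre T[:,0,0] = [-6, 0] gives a = [1, 0] (primitive direction); the mode-2 fibre T[0,:,0] = [-6, -12, -12] gives b = [1, 2, 2]; then c[k] = T[0,0,k] / (a[0]·b[0]) = [-6, 4, -6] / 1 = [-6, 4, -6].
Expanding [1, 0] ⊗ [1, 2, 2] ⊗ [-6, 4, -6] reproduces all 18 entries of T, so T = [1, 0] ⊗ [1, 2, 2] ⊗ [-6, 4, -6] and rank(T) ≤ 1.
These bounds meet, so rank(T) = 1.

1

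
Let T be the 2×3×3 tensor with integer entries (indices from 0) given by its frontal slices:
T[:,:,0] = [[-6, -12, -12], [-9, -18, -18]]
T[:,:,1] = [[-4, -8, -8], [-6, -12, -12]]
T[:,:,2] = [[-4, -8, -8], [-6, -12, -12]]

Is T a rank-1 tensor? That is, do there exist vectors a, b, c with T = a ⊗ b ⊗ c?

Yes

If T = a ⊗ b ⊗ c then every fibre of T is a multiple of the corresponding factor, so read the factors off the fibres through the nonzero entry T[0,0,0] = -6.
The mode-1 fibre T[:,0,0] = [-6, -9] gives a = [2, 3] (primitive direction); the mode-2 fibre T[0,:,0] = [-6, -12, -12] gives b = [1, 2, 2]; then c[k] = T[0,0,k] / (a[0]·b[0]) = [-6, -4, -4] / 2 = [-3, -2, -2].
Expanding [2, 3] ⊗ [1, 2, 2] ⊗ [-3, -2, -2] reproduces all 18 entries of T, so T = [2, 3] ⊗ [1, 2, 2] ⊗ [-3, -2, -2] and rank(T) ≤ 1.
Equivalently every frontal slice T[:,:,k] is c[k] times the rank-1 matrix [2, 3] ⊗ [1, 2, 2]. So T has rank 1 (it is nonzero).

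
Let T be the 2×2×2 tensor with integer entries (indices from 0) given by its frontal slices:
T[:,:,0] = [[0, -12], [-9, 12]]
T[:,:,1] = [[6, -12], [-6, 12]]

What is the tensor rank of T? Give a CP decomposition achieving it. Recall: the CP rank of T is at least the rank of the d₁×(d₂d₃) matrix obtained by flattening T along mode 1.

Lower bound: the mode-2 unfolding of T (rows indexed by j, columns by (i,k) = (0,0), (0,1), (1,0), (1,1)) is [[0, 6, -9, -6], [-12, -12, 12, 12]].
There the 2×2 minor on rows j ∈ {0, 1}, columns (i,k) ∈ {(0,0), (0,1)} is det [[0, 6], [-12, -12]] = 72 ≠ 0, so this unfolding has rank ≥ 2; CP rank is at least every unfolding rank, so rank(T) ≥ 2. (Unfolding ranks only ever bound the CP rank from below — rank(T) can be strictly larger than all of them — so the matching upper bound has to come from an explicit 2-term decomposition.)
Upper bound — finding two terms. Write S_k = T[:,:,k] for the frontal slices: S₀ = [[0, -12], [-9, 12]], S₁ = [[6, -12], [-6, 12]].
If T = a₁ ∘ b₁ ∘ c₁ + a₂ ∘ b₂ ∘ c₂ then each S_k = c₁[k]·a₁b₁ᵀ + c₂[k]·a₂b₂ᵀ. S₀ and S₁ are linearly independent, so a₁b₁ᵀ and a₂b₂ᵀ must span the same plane of matrices: they are the rank-1 matrices of the form x·S₀ + y·S₁.
det(x·S₀ + y·S₁) is −108·x² − 108·xy = (-108)·(x + y)(x), vanishing at (x:y) = (1:-1) and (0:1).
M₁ = S₀ − S₁ = [[-6, 0], [-3, 0]] = (-3)·(2, 1)(1, 0)ᵀ and M₂ = S₁ = [[6, -12], [-6, 12]] = 6·(1, -1)(1, -2)ᵀ, so take a₁ = (2, 1), b₁ = (1, 0), a₂ = (1, -1), b₂ = (1, -2).
Each slice is an integer combination of E₁ = a₁b₁ᵀ and E₂ = a₂b₂ᵀ: S₀ = −3·E₁ + 6·E₂, S₁ = 6·E₂; reading off coefficients, c₁ = (-3, 0) and c₂ = (6, 6).
Hence T = (2, 1) ∘ (1, 0) ∘ (-3, 0) + (1, -1) ∘ (1, -2) ∘ (6, 6), so rank(T) ≤ 2.
These bounds meet, so rank(T) = 2.

rank(T) = 2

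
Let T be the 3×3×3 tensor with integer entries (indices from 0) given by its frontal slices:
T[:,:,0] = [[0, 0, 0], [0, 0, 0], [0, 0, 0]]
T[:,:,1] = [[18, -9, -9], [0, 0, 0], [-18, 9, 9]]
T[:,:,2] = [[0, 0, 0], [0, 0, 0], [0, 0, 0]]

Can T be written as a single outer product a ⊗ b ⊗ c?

If T = a ⊗ b ⊗ c then every fibre of T is a multiple of the corresponding factor, so read the factors off the fibres through the nonzero entry T[0,0,1] = 18.
The mode-1 fibre T[:,0,1] = [18, 0, -18] gives a = [1, 0, -1] (primitive direction); the mode-2 fibre T[0,:,1] = [18, -9, -9] gives b = [2, -1, -1]; then c[k] = T[0,0,k] / (a[0]·b[0]) = [0, 18, 0] / 2 = [0, 9, 0].
Expanding [1, 0, -1] ⊗ [2, -1, -1] ⊗ [0, 9, 0] reproduces all 27 entries of T, so T = [1, 0, -1] ⊗ [2, -1, -1] ⊗ [0, 9, 0] and rank(T) ≤ 1.
Equivalently every frontal slice T[:,:,k] is c[k] times the rank-1 matrix [1, 0, -1] ⊗ [2, -1, -1]. So T has rank 1 (it is nonzero).

Yes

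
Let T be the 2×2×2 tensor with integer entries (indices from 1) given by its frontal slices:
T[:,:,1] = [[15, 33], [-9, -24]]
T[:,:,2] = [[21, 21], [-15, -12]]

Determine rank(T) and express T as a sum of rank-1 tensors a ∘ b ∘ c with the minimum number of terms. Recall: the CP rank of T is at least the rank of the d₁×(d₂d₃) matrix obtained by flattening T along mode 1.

rank(T) = 2

Lower bound: the mode-2 unfolding of T (rows indexed by j, columns by (i,k) = (1,1), (1,2), (2,1), (2,2)) is [[15, 21, -9, -15], [33, 21, -24, -12]].
There the 2×2 minor on rows j ∈ {1, 2}, columns (i,k) ∈ {(1,1), (1,2)} is det [[15, 21], [33, 21]] = -378 ≠ 0, so this unfolding has rank ≥ 2; CP rank is at least every unfolding rank, so rank(T) ≥ 2. (Flattening ranks never certify an upper bound on CP rank; for that we must actually write T with 2 rank-1 terms.)
Upper bound — finding two terms. Write S_k = T[:,:,k] for the frontal slices: S₁ = [[15, 33], [-9, -24]], S₂ = [[21, 21], [-15, -12]].
If T = a₁ ∘ b₁ ∘ c₁ + a₂ ∘ b₂ ∘ c₂ then each S_k = c₁[k]·a₁b₁ᵀ + c₂[k]·a₂b₂ᵀ. S₁ and S₂ are linearly independent, so a₁b₁ᵀ and a₂b₂ᵀ must span the same plane of matrices: they are the rank-1 matrices of the form x·S₁ + y·S₂.
det(x·S₁ + y·S₂) is −63·x² + 63·y² = (-63)·(x − y)(x + y), vanishing at (x:y) = (1:1) and (1:-1).
M₁ = S₁ + S₂ = [[36, 54], [-24, -36]] = 6·(3, -2)(2, 3)ᵀ and M₂ = S₁ − S₂ = [[-6, 12], [6, -12]] = (-6)·(1, -1)(1, -2)ᵀ, so take a₁ = (3, -2), b₁ = (2, 3), a₂ = (1, -1), b₂ = (1, -2).
Each slice is an integer combination of E₁ = a₁b₁ᵀ and E₂ = a₂b₂ᵀ: S₁ = 3·E₁ − 3·E₂, S₂ = 3·E₁ + 3·E₂; reading off coefficients, c₁ = (3, 3) and c₂ = (-3, 3).
Hence T = (3, -2) ∘ (2, 3) ∘ (3, 3) + (1, -1) ∘ (1, -2) ∘ (-3, 3), so rank(T) ≤ 2.
These bounds meet, so rank(T) = 2.
Check entry T[1,1,1] = 15: (3)·(2)·(3) + (1)·(1)·(-3) = 15.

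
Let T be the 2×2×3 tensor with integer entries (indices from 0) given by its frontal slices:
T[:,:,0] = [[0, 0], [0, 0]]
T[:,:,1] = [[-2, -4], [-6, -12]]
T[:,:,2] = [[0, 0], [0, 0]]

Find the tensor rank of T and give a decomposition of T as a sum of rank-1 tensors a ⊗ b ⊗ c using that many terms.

rank(T) = 1

Lower bound: T ≠ 0 (e.g. T[0,0,1] = -2), so rank(T) ≥ 1.
Upper bound: if T = a ⊗ b ⊗ c then every fibre of T is a multiple of the corresponding factor, so read the factors off the fibres through the nonzero entry T[0,0,1] = -2.
The mode-1 fibre T[:,0,1] = [-2, -6] gives a = (1, 3) (primitive direction); the mode-2 fibre T[0,:,1] = [-2, -4] gives b = (1, 2); then c[k] = T[0,0,k] / (a[0]·b[0]) = [0, -2, 0] / 1 = (0, -2, 0).
Expanding (1, 3) ⊗ (1, 2) ⊗ (0, -2, 0) reproduces all 12 entries of T, so T = (1, 3) ⊗ (1, 2) ⊗ (0, -2, 0) and rank(T) ≤ 1.
These bounds meet, so rank(T) = 1.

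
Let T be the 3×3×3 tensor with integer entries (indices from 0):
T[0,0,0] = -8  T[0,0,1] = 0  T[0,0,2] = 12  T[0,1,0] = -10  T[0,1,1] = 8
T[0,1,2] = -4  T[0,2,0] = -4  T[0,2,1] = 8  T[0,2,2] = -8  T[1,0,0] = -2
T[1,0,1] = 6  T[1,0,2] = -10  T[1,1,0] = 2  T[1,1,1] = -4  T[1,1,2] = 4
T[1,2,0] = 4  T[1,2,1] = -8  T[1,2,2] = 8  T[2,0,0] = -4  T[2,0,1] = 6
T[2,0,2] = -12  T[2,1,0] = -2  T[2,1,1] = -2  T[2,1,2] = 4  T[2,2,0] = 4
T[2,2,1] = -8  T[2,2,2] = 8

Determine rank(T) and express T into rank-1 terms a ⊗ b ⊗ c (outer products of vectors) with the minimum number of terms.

rank(T) = 3

Lower bound: the mode-3 unfolding of T (rows indexed by k, columns by (i,j) = (0,0), (0,1), (0,2), (1,0), (1,1), (1,2), (2,0), (2,1), (2,2)) is [[-8, -10, -4, -2, 2, 4, -4, -2, 4], [0, 8, 8, 6, -4, -8, 6, -2, -8], [12, -4, -8, -10, 4, 8, -12, 4, 8]].
There the 3×3 minor on rows k ∈ {0, 1, 2}, columns (i,j) ∈ {(0,0), (0,1), (0,2)} is det [[-8, -10, -4], [0, 8, 8], [12, -4, -8]] = -320 ≠ 0, so this unfolding has rank ≥ 3; CP rank is at least every unfolding rank, so rank(T) ≥ 3. (Unfolding ranks only ever bound the CP rank from below — rank(T) can be strictly larger than all of them — so the matching upper bound has to come from an explicit 3-term decomposition.)
Upper bound: T is a sum of 3 rank-1 terms, T = (1, -1, -1) ⊗ (2, -1, -2) ⊗ (2, -4, 4) + (2, -1, -2) ⊗ (1, 0, 0) ⊗ (-2, 2, 2) + (2, 0, 1) ⊗ (1, 1, 0) ⊗ (-4, 2, 0) (one valid choice — decompositions are not unique — normalised so each a, b is primitive with positive first nonzero entry; check it by expanding all entries), so rank(T) ≤ 3.
These bounds meet, so rank(T) = 3.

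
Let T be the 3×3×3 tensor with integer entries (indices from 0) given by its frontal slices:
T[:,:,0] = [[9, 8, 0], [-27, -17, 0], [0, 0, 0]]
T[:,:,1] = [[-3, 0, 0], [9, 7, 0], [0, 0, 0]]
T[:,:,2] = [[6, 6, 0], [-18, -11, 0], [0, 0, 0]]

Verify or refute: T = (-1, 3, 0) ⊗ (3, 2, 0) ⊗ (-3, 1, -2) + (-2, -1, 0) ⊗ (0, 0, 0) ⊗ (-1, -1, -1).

Reconstruct entry (0,1,0) from the claimed factors: Σₗ aₗ[0]bₗ[1]cₗ[0] = (-1)·(2)·(-3) + (-2)·(0)·(-1) = 6, but T[0,1,0] = 8. The claim is false.

No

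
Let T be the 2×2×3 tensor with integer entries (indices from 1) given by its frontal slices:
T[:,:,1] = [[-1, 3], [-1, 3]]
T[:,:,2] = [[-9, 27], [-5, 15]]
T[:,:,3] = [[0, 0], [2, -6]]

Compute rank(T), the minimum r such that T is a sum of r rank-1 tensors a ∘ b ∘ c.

Lower bound: in the mode-3 unfolding of T (rows indexed by k, columns by (i,j)) the 2×2 minor on rows k ∈ {1, 2}, columns (i,j) ∈ {(1,1), (2,1)} is det [[-1, -1], [-9, -5]] = -4 ≠ 0, so that unfolding has rank ≥ 2 and hence rank(T) ≥ 2 (CP rank is at least every unfolding rank, though it can be larger).
Upper bound: T[:,j,:] = b[j]·M for every slice, with b = (1, -3) and M = [[-1, -9, 0], [-1, -5, 2]] (rows i, columns k).
Splitting M by its rows (i = 1, 2), M = (1, 0)(-1, -9, 0)ᵀ + (0, 1)(-1, -5, 2)ᵀ.
Hence T = (1, 0) ∘ (1, -3) ∘ (-1, -9, 0) + (0, 1) ∘ (1, -3) ∘ (-1, -5, 2), so rank(T) ≤ 2.
These bounds meet, so rank(T) = 2.

2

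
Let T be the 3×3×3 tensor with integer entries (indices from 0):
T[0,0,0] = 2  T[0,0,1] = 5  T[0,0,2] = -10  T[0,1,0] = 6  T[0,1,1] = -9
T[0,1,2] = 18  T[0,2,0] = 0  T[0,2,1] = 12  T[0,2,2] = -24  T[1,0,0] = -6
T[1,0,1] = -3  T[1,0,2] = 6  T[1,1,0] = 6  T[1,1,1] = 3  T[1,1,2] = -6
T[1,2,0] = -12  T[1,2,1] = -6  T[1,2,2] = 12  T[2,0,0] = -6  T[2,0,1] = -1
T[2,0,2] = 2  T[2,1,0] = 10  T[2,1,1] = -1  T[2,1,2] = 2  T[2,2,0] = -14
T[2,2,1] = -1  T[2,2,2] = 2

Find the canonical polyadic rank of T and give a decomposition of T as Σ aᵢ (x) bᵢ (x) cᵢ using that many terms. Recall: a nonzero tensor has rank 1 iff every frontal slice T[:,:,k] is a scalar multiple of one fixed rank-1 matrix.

Lower bound: in the mode-3 unfolding of T (rows indexed by k, columns by (i,j)) the 2×2 minor on rows k ∈ {0, 1}, columns (i,j) ∈ {(0,0), (0,1)} is det [[2, 6], [5, -9]] = -48 ≠ 0, so that unfolding has rank ≥ 2 and hence rank(T) ≥ 2 (CP rank is at least every unfolding rank, though it can be larger).
Upper bound: with S_k = T[:,:,k], the two rank-1 terms a₁b₁ᵀ, a₂b₂ᵀ are the rank-1 members of the pencil x·S₀ + y·S₁.
The 2×2 minor of x·S₀ + y·S₁ on rows {0,1}, columns {0,1} is 48·x² − 12·y² = 12·(2·x − y)(2·x + y), vanishing at (x:y) = (1:2) and (1:-2).
M₁ = S₀ + 2·S₁ = [[12, -12, 24], [-12, 12, -24], [-8, 8, -16]] = 4·[3, -3, -2][1, -1, 2]ᵀ and M₂ = S₀ − 2·S₁ = [[-8, 24, -24], [0, 0, 0], [-4, 12, -12]] = (-4)·[2, 0, 1][1, -3, 3]ᵀ, so take a₁ = [3, -3, -2], b₁ = [1, -1, 2], a₂ = [2, 0, 1], b₂ = [1, -3, 3].
Each slice is an integer combination of E₁ = a₁b₁ᵀ and E₂ = a₂b₂ᵀ: S₀ = 2·E₁ − 2·E₂, S₁ = E₁ + E₂, S₂ = −2·E₁ − 2·E₂; reading off coefficients, c₁ = [2, 1, -2] and c₂ = [-2, 1, -2].
Hence T = [3, -3, -2] (x) [1, -1, 2] (x) [2, 1, -2] + [2, 0, 1] (x) [1, -3, 3] (x) [-2, 1, -2], so rank(T) ≤ 2.
These bounds meet, so rank(T) = 2.

rank(T) = 2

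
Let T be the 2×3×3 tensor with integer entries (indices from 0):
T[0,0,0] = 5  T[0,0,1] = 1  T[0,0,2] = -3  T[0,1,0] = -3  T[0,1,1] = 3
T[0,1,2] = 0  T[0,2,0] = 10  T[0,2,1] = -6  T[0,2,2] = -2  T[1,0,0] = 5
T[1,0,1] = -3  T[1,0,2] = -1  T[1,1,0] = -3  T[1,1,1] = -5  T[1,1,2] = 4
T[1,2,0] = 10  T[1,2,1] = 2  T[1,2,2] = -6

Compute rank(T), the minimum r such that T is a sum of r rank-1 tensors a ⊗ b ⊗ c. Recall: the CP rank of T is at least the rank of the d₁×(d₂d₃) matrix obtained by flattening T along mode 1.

3

Lower bound: the mode-2 unfolding of T (rows indexed by j, columns by (i,k) = (0,0), (0,1), (0,2), (1,0), (1,1), (1,2)) is [[5, 1, -3, 5, -3, -1], [-3, 3, 0, -3, -5, 4], [10, -6, -2, 10, 2, -6]].
There the 3×3 minor on rows j ∈ {0, 1, 2}, columns (i,k) ∈ {(0,0), (0,1), (1,1)} is det [[5, 1, -3], [-3, 3, -5], [10, -6, 2]] = -128 ≠ 0, so this unfolding has rank ≥ 3; CP rank is at least every unfolding rank, so rank(T) ≥ 3. (Unfolding ranks only ever bound the CP rank from below — rank(T) can be strictly larger than all of them — so the matching upper bound has to come from an explicit 3-term decomposition.)
Upper bound: T is a sum of 3 rank-1 terms, T = (1, -1) ⊗ (1, 2, -2) ⊗ (0, 2, -1) + (1, 1) ⊗ (1, -1, 2) ⊗ (4, 0, -2) + (1, 1) ⊗ (1, 1, 2) ⊗ (1, -1, 0) (one valid choice — decompositions are not unique — normalised so each a, b is primitive with positive first nonzero entry; check it by expanding all entries), so rank(T) ≤ 3.
These bounds meet, so rank(T) = 3.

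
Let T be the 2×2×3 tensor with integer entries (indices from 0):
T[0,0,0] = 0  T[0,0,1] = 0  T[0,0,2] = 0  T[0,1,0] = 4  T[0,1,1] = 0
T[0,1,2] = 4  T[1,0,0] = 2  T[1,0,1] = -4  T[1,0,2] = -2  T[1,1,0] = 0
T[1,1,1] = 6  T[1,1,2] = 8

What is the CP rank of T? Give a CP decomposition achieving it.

Lower bound: the mode-3 unfolding of T (rows indexed by k, columns by (i,j) = (0,0), (0,1), (1,0), (1,1)) is [[0, 4, 2, 0], [0, 0, -4, 6], [0, 4, -2, 8]].
There the 3×3 minor on rows k ∈ {0, 1, 2}, columns (i,j) ∈ {(0,1), (1,0), (1,1)} is det [[4, 2, 0], [0, -4, 6], [4, -2, 8]] = -32 ≠ 0, so this unfolding has rank ≥ 3; CP rank is at least every unfolding rank, so rank(T) ≥ 3. (Unfolding ranks only ever bound the CP rank from below — rank(T) can be strictly larger than all of them — so the matching upper bound has to come from an explicit 3-term decomposition.)
Upper bound: T is a sum of 3 rank-1 terms, T = (0, 1) ∘ (0, 1) ∘ (-2, 2, 2) + (0, 1) ∘ (1, -1) ∘ (2, -4, -2) + (1, 1) ∘ (0, 1) ∘ (4, 0, 4) (one valid choice — decompositions are not unique — normalised so each a, b is primitive with positive first nonzero entry; check it by expanding all entries), so rank(T) ≤ 3.
These bounds meet, so rank(T) = 3.

rank(T) = 3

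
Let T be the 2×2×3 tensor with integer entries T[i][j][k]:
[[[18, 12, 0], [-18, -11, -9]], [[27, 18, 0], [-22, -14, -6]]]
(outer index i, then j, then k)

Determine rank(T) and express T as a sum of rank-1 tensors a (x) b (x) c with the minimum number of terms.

Lower bound: the mode-3 unfolding of T (rows indexed by k, columns by (i,j) = (0,0), (0,1), (1,0), (1,1)) is [[18, -18, 27, -22], [12, -11, 18, -14], [0, -9, 0, -6]].
There the 2×2 minor on rows k ∈ {0, 1}, columns (i,j) ∈ {(0,0), (0,1)} is det [[18, -18], [12, -11]] = 18 ≠ 0, so this unfolding has rank ≥ 2; CP rank is at least every unfolding rank, so rank(T) ≥ 2. (Unfolding ranks only ever bound the CP rank from below — rank(T) can be strictly larger than all of them — so the matching upper bound has to come from an explicit 2-term decomposition.)
Upper bound — finding two terms. Write S_k = T[:,:,k] for the frontal slices: S₀ = [[18, -18], [27, -22]], S₁ = [[12, -11], [18, -14]], S₂ = [[0, -9], [0, -6]].
If T = a₁ (x) b₁ (x) c₁ + a₂ (x) b₂ (x) c₂ then each S_k = c₁[k]·a₁b₁ᵀ + c₂[k]·a₂b₂ᵀ. S₀ and S₁ are linearly independent, so a₁b₁ᵀ and a₂b₂ᵀ must span the same plane of matrices: they are the rank-1 matrices of the form x·S₀ + y·S₁.
det(x·S₀ + y·S₁) is 90·x² + 105·xy + 30·y² = 15·(3·x + 2·y)(2·x + y), vanishing at (x:y) = (2:-3) and (1:-2).
M₁ = 2·S₀ − 3·S₁ = [[0, -3], [0, -2]] = −[3, 2][0, 1]ᵀ and M₂ = S₀ − 2·S₁ = [[-6, 4], [-9, 6]] = −[2, 3][3, -2]ᵀ, so take a₁ = [3, 2], b₁ = [0, 1], a₂ = [2, 3], b₂ = [3, -2].
Each slice is an integer combination of E₁ = a₁b₁ᵀ and E₂ = a₂b₂ᵀ: S₀ = −2·E₁ + 3·E₂, S₁ = −E₁ + 2·E₂, S₂ = −3·E₁; reading off coefficients, c₁ = [-2, -1, -3] and c₂ = [3, 2, 0].
Hence T = [3, 2] (x) [0, 1] (x) [-2, -1, -3] + [2, 3] (x) [3, -2] (x) [3, 2, 0], so rank(T) ≤ 2.
These bounds meet, so rank(T) = 2.
Check entry T[0,1,0] = -18: (3)·(1)·(-2) + (2)·(-2)·(3) = -18.

rank(T) = 2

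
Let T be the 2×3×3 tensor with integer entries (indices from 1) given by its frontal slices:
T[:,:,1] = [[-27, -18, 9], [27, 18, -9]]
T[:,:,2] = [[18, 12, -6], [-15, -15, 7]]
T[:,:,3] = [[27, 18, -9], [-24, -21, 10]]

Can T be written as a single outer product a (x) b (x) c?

The mode-3 unfolding of T (rows indexed by k, columns by (i,j) = (1,1), (1,2), (1,3), (2,1), (2,2), (2,3)) is [[-27, -18, 9, 27, 18, -9], [18, 12, -6, -15, -15, 7], [27, 18, -9, -24, -21, 10]].
There the 2×2 minor on rows k ∈ {1, 2}, columns (i,j) ∈ {(1,1), (2,1)} is det [[-27, 27], [18, -15]] = -81 ≠ 0, so this unfolding has rank ≥ 2; CP rank is at least every unfolding rank, so rank(T) ≥ 2.
In particular rank(T) ≥ 2 > 1, so T is not rank-1.

No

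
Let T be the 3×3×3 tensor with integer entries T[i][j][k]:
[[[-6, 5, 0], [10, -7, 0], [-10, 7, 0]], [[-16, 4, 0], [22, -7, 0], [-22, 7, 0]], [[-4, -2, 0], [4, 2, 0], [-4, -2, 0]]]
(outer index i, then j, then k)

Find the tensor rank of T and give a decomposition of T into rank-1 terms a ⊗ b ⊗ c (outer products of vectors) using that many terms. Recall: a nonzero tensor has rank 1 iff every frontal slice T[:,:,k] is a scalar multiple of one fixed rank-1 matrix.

rank(T) = 2

Lower bound: the mode-1 unfolding of T (rows indexed by i, columns by (j,k) = (0,0), (0,1), (0,2), (1,0), (1,1), (1,2), (2,0), (2,1), (2,2)) is [[-6, 5, 0, 10, -7, 0, -10, 7, 0], [-16, 4, 0, 22, -7, 0, -22, 7, 0], [-4, -2, 0, 4, 2, 0, -4, -2, 0]].
There the 2×2 minor on rows i ∈ {0, 1}, columns (j,k) ∈ {(0,0), (0,1)} is det [[-6, 5], [-16, 4]] = 56 ≠ 0, so this unfolding has rank ≥ 2; CP rank is at least every unfolding rank, so rank(T) ≥ 2. (Flattening ranks never certify an upper bound on CP rank; for that we must actually write T with 2 rank-1 terms.)
Upper bound — finding two terms. Write S_k = T[:,:,k] for the frontal slices: S₀ = [[-6, 10, -10], [-16, 22, -22], [-4, 4, -4]], S₁ = [[5, -7, 7], [4, -7, 7], [-2, 2, -2]], S₂ = [[0, 0, 0], [0, 0, 0], [0, 0, 0]].
If T = a₁ ⊗ b₁ ⊗ c₁ + a₂ ⊗ b₂ ⊗ c₂ then each S_k = c₁[k]·a₁b₁ᵀ + c₂[k]·a₂b₂ᵀ. S₀ and S₁ are linearly independent, so a₁b₁ᵀ and a₂b₂ᵀ must span the same plane of matrices: they are the rank-1 matrices of the form x·S₀ + y·S₁.
The 2×2 minor of x·S₀ + y·S₁ on rows {0,1}, columns {0,1} is 28·x² − 7·y² = 7·(2·x − y)(2·x + y), vanishing at (x:y) = (1:2) and (1:-2).
M₁ = S₀ + 2·S₁ = [[4, -4, 4], [-8, 8, -8], [-8, 8, -8]] = 4·[1, -2, -2][1, -1, 1]ᵀ and M₂ = S₀ − 2·S₁ = [[-16, 24, -24], [-24, 36, -36], [0, 0, 0]] = (-4)·[2, 3, 0][2, -3, 3]ᵀ, so take a₁ = [1, -2, -2], b₁ = [1, -1, 1], a₂ = [2, 3, 0], b₂ = [2, -3, 3].
Each slice is an integer combination of E₁ = a₁b₁ᵀ and E₂ = a₂b₂ᵀ: S₀ = 2·E₁ − 2·E₂, S₁ = E₁ + E₂, S₂ = 0; reading off coefficients, c₁ = [2, 1, 0] and c₂ = [-2, 1, 0].
Hence T = [1, -2, -2] ⊗ [1, -1, 1] ⊗ [2, 1, 0] + [2, 3, 0] ⊗ [2, -3, 3] ⊗ [-2, 1, 0], so rank(T) ≤ 2.
These bounds meet, so rank(T) = 2.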